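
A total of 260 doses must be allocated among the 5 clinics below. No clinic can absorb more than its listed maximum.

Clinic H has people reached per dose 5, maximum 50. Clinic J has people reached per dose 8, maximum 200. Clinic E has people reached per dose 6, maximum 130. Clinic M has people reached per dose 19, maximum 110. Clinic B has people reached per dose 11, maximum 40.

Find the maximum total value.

Order the clinics by people reached per dose: Clinic M 19 > Clinic B 11 > Clinic J 8 > Clinic E 6 > Clinic H 5.
Give Clinic M 110 to hit its cap of 110 — 150 left.
Clinic B takes 40 to reach its cap of 40 — 110 left.
Clinic J: +110 (room for 200) → 110. Pool exhausted.
Total = 8×110 + 19×110 + 11×40 = 3410.

3410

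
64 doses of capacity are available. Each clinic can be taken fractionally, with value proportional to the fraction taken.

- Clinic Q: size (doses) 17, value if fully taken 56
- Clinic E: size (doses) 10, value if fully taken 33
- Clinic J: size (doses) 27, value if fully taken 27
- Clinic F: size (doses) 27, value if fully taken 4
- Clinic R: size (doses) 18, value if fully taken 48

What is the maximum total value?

156

Rank by value-to-size ratio: Clinic E 33/10≈3.3, Clinic Q 56/17≈3.29, Clinic R 48/18≈2.67, Clinic J 27/27≈1, Clinic F 4/27≈0.148.
All 10 doses of Clinic E fit (value 33) → 54 remain.
Take all of Clinic Q (17 doses, value 56) → 37 doses left.
All 18 doses of Clinic R fit (value 48) → 19 remain.
19 doses left: a 19/27 share of Clinic J gives 27×19/27 = 19.
Total value = 156.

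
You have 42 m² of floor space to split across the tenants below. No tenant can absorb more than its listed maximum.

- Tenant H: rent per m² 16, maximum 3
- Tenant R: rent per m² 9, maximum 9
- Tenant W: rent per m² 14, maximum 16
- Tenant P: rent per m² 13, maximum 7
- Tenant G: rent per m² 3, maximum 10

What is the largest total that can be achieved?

Rank by rent per m²: Tenant H 16 > Tenant W 14 > Tenant P 13 > Tenant R 9 > Tenant G 3.
Tenant H takes 3 to reach its cap of 3 → 39 left.
Tenant W: +16 to 16 (cap) → 23 left.
Tenant P takes 7 to reach its cap of 7 → 16 left.
Tenant R takes 9 to reach its cap of 9 → 7 left.
Only 7 left; Tenant G takes them to reach 7.
Total = 16×3 + 9×9 + 14×16 + 13×7 + 3×7 = 465.

465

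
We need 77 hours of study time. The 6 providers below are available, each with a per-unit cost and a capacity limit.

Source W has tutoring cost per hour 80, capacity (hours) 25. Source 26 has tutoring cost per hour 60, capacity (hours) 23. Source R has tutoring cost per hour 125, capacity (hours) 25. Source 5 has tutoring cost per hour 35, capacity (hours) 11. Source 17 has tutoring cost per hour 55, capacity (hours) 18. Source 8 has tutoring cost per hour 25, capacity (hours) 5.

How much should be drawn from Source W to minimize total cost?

Use providers in increasing cost order.
Source 8 at 25: take all 5 hours — 72 still needed.
Source 5 (35): use full 11 — 61 hours to go.
Source 17 at 55: take all 18 hours — 43 still needed.
Source 26 (60): use full 23 — 20 hours to go.
Take 20 from Source W at 80 to finish.
Source R: unused.

20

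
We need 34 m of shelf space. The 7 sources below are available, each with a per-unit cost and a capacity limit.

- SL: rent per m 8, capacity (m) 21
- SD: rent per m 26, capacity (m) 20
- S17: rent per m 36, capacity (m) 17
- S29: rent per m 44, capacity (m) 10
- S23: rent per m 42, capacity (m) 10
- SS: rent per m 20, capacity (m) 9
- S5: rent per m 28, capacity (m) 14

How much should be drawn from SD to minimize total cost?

4

Cheapest first:
SL at 8: take all 21 m — 13 still needed.
Take 9 from SS at 20 — need 4 more.
SD at 26: take 4 of its 20 — requirement met.
S5, S17, S23, S29: unused.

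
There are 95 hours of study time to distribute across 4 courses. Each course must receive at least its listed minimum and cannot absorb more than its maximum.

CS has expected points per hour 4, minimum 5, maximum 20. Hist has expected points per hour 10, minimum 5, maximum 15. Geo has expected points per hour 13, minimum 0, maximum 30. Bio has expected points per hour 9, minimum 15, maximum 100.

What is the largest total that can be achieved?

965

Meeting every minimum uses 5+5+0+15 = 25 hours, leaving 70.
Order the courses by expected points per hour: Geo 13 > Hist 10 > Bio 9 > CS 4.
Give Geo 30 more to hit its cap of 30 — 40 left.
Hist takes 10 more to reach its cap of 15 — 30 left.
Bio has room for 85 more but only 30 remain, so it gets 45.
Total = 4×5 + 10×15 + 13×30 + 9×45 = 965.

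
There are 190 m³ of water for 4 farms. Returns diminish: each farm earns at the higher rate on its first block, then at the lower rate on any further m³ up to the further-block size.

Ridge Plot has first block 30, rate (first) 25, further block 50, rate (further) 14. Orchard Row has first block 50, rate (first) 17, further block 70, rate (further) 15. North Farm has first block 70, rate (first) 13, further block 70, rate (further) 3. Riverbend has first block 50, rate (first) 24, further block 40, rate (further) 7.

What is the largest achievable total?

Rank every tier by rate: Ridge Plot/tier1 25 > Riverbend/tier1 24 > Orchard Row/tier1 17 > Orchard Row/tier2 15 > Ridge Plot/tier2 14 > North Farm/tier1 13 > Riverbend/tier2 7 > North Farm/tier2 3.
Fill Ridge Plot tier1 block (30 at 25) ; 160 left.
Riverbend tier1 at 24: fill all 50 ; 110 left.
Orchard Row/tier1 (17): +50 ; 60 left.
60 remain; put them into Orchard Row tier2 at 15.
Total = 25×30 + 24×50 + 17×50 + 15×60 = 3700.

3700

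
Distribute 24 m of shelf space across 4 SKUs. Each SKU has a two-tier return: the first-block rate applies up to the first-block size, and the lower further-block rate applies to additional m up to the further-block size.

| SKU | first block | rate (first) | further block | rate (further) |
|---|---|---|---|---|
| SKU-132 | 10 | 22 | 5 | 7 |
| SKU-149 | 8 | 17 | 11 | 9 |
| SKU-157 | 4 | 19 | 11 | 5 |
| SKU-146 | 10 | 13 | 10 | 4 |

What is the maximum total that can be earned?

Rank every tier by rate: SKU-132/first 22 > SKU-157/first 19 > SKU-149/first 17 > SKU-146/first 13 > SKU-149/second 9 > SKU-132/second 7 > SKU-157/second 5 > SKU-146/second 4.
SKU-132 first at 22: fill all 10 ; 14 left.
SKU-157/first (19): +4 ; 10 left.
Fill SKU-149 first block (8 at 17) ; 2 left.
SKU-146/first: +2 of 10 at 13; pool empty.
Total = 22×10 + 19×4 + 17×8 + 13×2 = 458.

458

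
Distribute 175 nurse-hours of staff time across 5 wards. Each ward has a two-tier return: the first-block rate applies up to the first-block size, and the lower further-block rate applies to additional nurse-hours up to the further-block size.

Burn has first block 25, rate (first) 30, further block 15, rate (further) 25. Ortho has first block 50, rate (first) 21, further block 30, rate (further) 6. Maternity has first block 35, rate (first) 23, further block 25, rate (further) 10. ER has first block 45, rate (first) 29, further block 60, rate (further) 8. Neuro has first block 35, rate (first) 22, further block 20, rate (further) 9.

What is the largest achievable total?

Order all 10 blocks by rate: Burn/T1 30 > ER/T1 29 > Burn/T2 25 > Maternity/T1 23 > Neuro/T1 22 > Ortho/T1 21 > Maternity/T2 10 > Neuro/T2 9 > ER/T2 8 > Ortho/T2 6.
Burn T1 at 30: fill all 25 ; 150 left.
ER/T1 (29): +45 ; 105 left.
Burn/T2 (25): +15 ; 90 left.
Fill Maternity T1 block (35 at 23) ; 55 left.
Fill Neuro T1 block (35 at 22) ; 20 left.
20 remain; put them into Ortho T1 at 21.
Total = 30×25 + 29×45 + 25×15 + 23×35 + 22×35 + 21×20 = 4425.

4425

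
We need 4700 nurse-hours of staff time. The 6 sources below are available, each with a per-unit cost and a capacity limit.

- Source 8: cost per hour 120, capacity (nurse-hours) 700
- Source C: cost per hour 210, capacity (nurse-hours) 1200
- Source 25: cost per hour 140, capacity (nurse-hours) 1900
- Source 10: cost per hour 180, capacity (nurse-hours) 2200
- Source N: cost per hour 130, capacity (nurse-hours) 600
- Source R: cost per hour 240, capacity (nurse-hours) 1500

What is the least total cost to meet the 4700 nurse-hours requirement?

698000

Use sources in increasing cost order.
Source 8 at 120: take all 700 nurse-hours → 4000 still needed.
Take 600 from Source N at 130 → need 3400 more.
Take 1900 from Source 25 at 140 → need 1500 more.
Source 10 (180): take the remaining 1500 → done.
Source C, Source R: unused.
Cost = 700×120 + 600×130 + 1900×140 + 1500×180 = 698000.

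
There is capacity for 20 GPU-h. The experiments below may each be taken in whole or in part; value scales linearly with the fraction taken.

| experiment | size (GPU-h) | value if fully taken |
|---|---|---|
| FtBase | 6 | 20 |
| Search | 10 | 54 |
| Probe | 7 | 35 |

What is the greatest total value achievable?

Best value per unit of size first: Search 54/10≈5.4, Probe 35/7≈5, FtBase 20/6≈3.33.
All 10 GPU-h of Search fit (value 54) ; 10 remain.
Probe: take in full, 7 GPU-h for value 35 ; 3 left.
Fill the last 3 GPU-h with part of FtBase: 3/6 of it earns 10.
Total value = 99.

99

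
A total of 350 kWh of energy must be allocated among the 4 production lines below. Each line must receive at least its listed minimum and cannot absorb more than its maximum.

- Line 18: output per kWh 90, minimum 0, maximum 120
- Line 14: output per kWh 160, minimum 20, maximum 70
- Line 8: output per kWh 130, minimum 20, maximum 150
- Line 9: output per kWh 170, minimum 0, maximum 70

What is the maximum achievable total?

48000

Meeting every minimum uses 0+20+20+0 = 40 kWh, leaving 310.
Rank by output per kWh: Line 9 170 > Line 14 160 > Line 8 130 > Line 18 90.
Give Line 9 70 more to hit its cap of 70 ; 240 left.
Line 14: +50 to 70 (cap) ; 190 left.
Line 8: +130 to 150 (cap) ; 60 left.
Only 60 left; Line 18 takes them to reach 60.
Total = 90×60 + 160×70 + 130×150 + 170×70 = 48000.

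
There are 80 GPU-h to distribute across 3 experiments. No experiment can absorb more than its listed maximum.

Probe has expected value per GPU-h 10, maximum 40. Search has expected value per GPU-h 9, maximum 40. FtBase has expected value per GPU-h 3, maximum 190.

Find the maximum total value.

Rank by expected value per GPU-h: Probe 10 > Search 9 > FtBase 3.
Probe takes 40 to reach its cap of 40 — 40 left.
Search takes 40 to reach its cap of 40 — 0 left.
Total = 10×40 + 9×40 = 760.

760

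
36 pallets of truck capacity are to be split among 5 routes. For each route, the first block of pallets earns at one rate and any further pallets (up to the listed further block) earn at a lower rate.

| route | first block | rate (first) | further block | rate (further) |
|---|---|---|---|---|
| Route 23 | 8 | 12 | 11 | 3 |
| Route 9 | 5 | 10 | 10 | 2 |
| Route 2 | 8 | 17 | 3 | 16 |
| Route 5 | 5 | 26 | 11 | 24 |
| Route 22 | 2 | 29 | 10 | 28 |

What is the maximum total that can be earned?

Rank every tier by rate: Route 22/first 29 > Route 22/second 28 > Route 5/first 26 > Route 5/second 24 > Route 2/first 17 > Route 2/second 16 > Route 23/first 12 > Route 9/first 10 > Route 23/second 3 > Route 9/second 2.
Route 22 first at 29: fill all 2 → 34 left.
Fill Route 22 second block (10 at 28) → 24 left.
Route 5/first (26): +5 → 19 left.
Fill Route 5 second block (11 at 24) → 8 left.
Fill Route 2 first block (8 at 17) → 0 left.
Total = 29×2 + 28×10 + 26×5 + 24×11 + 17×8 = 868.

868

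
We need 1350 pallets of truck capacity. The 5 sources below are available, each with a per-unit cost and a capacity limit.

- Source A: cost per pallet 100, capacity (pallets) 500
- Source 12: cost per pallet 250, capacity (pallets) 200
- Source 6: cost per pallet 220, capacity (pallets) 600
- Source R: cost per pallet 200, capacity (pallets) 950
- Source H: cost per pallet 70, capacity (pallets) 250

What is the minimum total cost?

Cheapest first:
Take 250 from Source H at 70 — need 1100 more.
Take 500 from Source A at 100 — need 600 more.
Take 600 from Source R at 200 to finish.
Source 6, Source 12: unused.
Cost = 250×70 + 500×100 + 600×200 = 187500.

187500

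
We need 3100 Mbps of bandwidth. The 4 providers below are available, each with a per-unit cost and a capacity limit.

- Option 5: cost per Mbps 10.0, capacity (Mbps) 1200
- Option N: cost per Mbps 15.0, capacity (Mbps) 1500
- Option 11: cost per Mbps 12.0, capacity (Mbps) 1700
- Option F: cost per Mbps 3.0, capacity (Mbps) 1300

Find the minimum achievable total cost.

23100

Cheapest first:
Take 1300 from Option F at 3.0 → need 1800 more.
Option 5 at 10.0: take all 1200 Mbps → 600 still needed.
Option 11 at 12.0: take 600 of its 1700 → requirement met.
Option N: unused.
Cost = 1300×3.0 + 1200×10.0 + 600×12.0 = 23100.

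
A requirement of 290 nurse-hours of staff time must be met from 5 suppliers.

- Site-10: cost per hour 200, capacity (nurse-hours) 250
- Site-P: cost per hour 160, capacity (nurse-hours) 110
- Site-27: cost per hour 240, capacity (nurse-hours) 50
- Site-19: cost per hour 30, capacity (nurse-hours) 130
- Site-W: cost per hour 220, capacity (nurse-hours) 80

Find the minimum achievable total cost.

31500

Cheapest first:
Site-19 at 30: take all 130 nurse-hours → 160 still needed.
Take 110 from Site-P at 160 → need 50 more.
Site-10 at 200: take 50 of its 250 → requirement met.
Site-W, Site-27: unused.
Cost = 130×30 + 110×160 + 50×200 = 31500.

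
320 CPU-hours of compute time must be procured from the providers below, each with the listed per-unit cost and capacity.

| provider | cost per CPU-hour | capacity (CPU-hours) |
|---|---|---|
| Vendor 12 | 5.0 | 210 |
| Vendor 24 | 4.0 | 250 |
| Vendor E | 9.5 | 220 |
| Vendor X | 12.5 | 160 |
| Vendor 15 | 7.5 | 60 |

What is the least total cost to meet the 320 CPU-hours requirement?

Cheapest first:
Take 250 from Vendor 24 at 4.0 → need 70 more.
Vendor 12 at 5.0: take 70 of its 210 → requirement met.
Vendor 15, Vendor E, Vendor X: unused.
Cost = 250×4.0 + 70×5.0 = 1350.

1350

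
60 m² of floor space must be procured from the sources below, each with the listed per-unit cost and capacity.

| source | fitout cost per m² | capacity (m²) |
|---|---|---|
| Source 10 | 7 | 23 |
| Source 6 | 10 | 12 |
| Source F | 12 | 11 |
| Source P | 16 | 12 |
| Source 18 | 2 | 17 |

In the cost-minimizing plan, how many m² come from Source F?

8

Fill from the cheapest source first.
Source 18 (2): use full 17 ; 43 m² to go.
Take 23 from Source 10 at 7 ; need 20 more.
Source 6 at 10: take all 12 m² ; 8 still needed.
Source F (12): take the remaining 8 ; done.
Source P: unused.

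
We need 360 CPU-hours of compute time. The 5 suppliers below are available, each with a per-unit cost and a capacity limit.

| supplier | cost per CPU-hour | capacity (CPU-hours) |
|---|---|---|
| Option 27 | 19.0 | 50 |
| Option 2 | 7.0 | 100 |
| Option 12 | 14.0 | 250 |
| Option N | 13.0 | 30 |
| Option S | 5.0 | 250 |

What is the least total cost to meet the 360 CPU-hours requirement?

2080

Fill from the cheapest supplier first.
Option S at 5.0: take all 250 CPU-hours — 110 still needed.
Take 100 from Option 2 at 7.0 — need 10 more.
Take 10 from Option N at 13.0 to finish.
Option 12, Option 27: unused.
Cost = 250×5.0 + 100×7.0 + 10×13.0 = 2080.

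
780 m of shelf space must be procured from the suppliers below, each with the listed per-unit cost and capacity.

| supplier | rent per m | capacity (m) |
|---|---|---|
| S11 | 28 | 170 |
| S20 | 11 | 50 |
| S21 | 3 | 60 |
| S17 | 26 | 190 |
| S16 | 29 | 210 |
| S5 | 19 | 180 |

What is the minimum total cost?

17620

Cheapest first:
S21 at 3: take all 60 m ; 720 still needed.
S20 (11): use full 50 ; 670 m to go.
S5 at 19: take all 180 m ; 490 still needed.
Take 190 from S17 at 26 ; need 300 more.
S11 (28): use full 170 ; 130 m to go.
S16 (29): take the remaining 130 ; done.
Cost = 60×3 + 50×11 + 180×19 + 190×26 + 170×28 + 130×29 = 17620.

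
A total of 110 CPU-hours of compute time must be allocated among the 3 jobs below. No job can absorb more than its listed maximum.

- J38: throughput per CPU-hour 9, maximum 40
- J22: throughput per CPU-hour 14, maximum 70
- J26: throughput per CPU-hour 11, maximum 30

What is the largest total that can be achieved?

1400

Highest throughput per CPU-hour first: J22 14 > J26 11 > J38 9.
J22: +70 to 70 (cap) — 40 left.
J26 takes 30 to reach its cap of 30 — 10 left.
Only 10 left; J38 takes them to reach 10.
Total = 9×10 + 14×70 + 11×30 = 1400.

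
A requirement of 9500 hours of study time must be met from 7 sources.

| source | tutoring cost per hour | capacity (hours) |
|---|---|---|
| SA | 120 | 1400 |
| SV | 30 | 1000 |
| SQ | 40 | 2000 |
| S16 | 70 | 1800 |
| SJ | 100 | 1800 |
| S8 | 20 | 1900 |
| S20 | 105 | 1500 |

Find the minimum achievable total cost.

Use sources in increasing cost order.
Take 1900 from S8 at 20 — need 7600 more.
SV (30): use full 1000 — 6600 hours to go.
Take 2000 from SQ at 40 — need 4600 more.
S16 (70): use full 1800 — 2800 hours to go.
SJ (100): use full 1800 — 1000 hours to go.
S20 at 105: take 1000 of its 1500 — requirement met.
SA: unused.
Cost = 1900×20 + 1000×30 + 2000×40 + 1800×70 + 1800×100 + 1000×105 = 559000.

559000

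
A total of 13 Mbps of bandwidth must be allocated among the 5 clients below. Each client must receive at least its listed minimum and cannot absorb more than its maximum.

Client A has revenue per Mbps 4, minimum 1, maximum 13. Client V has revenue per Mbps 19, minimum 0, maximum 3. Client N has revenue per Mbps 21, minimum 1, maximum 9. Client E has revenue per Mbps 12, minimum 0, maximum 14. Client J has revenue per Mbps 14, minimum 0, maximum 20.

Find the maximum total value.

250

Meeting every minimum uses 1+0+1+0+0 = 2 Mbps, leaving 11.
Highest revenue per Mbps first: Client N 21 > Client V 19 > Client J 14 > Client E 12 > Client A 4.
Give Client N 8 more to hit its cap of 9 ; 3 left.
Give Client V 3 more to hit its cap of 3 ; 0 left.
Total = 4×1 + 19×3 + 21×9 = 250.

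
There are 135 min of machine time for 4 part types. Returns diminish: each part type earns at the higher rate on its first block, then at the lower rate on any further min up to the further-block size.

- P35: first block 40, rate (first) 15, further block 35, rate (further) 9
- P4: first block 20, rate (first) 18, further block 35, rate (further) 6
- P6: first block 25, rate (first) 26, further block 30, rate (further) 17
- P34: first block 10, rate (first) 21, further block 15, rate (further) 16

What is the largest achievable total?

2495

Rank every tier by rate: P6/first 26 > P34/first 21 > P4/first 18 > P6/second 17 > P34/second 16 > P35/first 15 > P35/second 9 > P4/second 6.
P6 first at 26: fill all 25 → 110 left.
P34/first (21): +10 → 100 left.
P4 first at 18: fill all 20 → 80 left.
Fill P6 second block (30 at 17) → 50 left.
P34/second (16): +15 → 35 left.
P35 first at 15: only 35 left, fill 35.
Total = 26×25 + 21×10 + 18×20 + 17×30 + 16×15 + 15×35 = 2495.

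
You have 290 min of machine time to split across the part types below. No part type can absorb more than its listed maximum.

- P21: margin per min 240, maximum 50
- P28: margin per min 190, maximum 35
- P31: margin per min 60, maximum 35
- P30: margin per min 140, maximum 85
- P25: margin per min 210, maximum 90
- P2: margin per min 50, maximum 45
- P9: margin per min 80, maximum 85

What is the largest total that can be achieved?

51850

Rank by margin per min: P21 240 > P25 210 > P28 190 > P30 140 > P9 80 > P31 60 > P2 50.
P21: +50 to 50 (cap) → 240 left.
P25: +90 to 90 (cap) → 150 left.
P28 takes 35 to reach its cap of 35 → 115 left.
Give P30 85 to hit its cap of 85 → 30 left.
Only 30 left; P9 takes them to reach 30.
Total = 240×50 + 190×35 + 140×85 + 210×90 + 80×30 = 51850.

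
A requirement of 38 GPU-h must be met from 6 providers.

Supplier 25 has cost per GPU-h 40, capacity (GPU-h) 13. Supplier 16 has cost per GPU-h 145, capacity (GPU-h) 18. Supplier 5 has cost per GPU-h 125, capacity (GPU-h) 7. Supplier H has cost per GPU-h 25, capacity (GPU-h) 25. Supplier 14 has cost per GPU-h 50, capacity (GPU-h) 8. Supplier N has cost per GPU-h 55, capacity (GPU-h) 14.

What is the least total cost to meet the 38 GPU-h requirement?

Use providers in increasing cost order.
Supplier H at 25: take all 25 GPU-h — 13 still needed.
Supplier 25 (40): use full 13 — 0 GPU-h to go.
Supplier 14, Supplier N, Supplier 5, Supplier 16: unused.
Cost = 25×25 + 13×40 = 1145.

1145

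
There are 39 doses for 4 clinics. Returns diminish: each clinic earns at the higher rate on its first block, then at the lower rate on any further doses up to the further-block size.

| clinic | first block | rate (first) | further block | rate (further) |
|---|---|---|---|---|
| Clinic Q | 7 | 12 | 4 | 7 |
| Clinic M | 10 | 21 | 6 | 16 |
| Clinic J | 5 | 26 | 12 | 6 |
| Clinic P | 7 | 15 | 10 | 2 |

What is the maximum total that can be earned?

653

Treat each block as its own option and order by rate: Clinic J/first 26 > Clinic M/first 21 > Clinic M/second 16 > Clinic P/first 15 > Clinic Q/first 12 > Clinic Q/second 7 > Clinic J/second 6 > Clinic P/second 2.
Fill Clinic J first block (5 at 26) ; 34 left.
Clinic M first at 21: fill all 10 ; 24 left.
Clinic M/second (16): +6 ; 18 left.
Fill Clinic P first block (7 at 15) ; 11 left.
Clinic Q first at 12: fill all 7 ; 4 left.
Clinic Q second at 7: fill all 4 ; 0 left.
Total = 26×5 + 21×10 + 16×6 + 15×7 + 12×7 + 7×4 = 653.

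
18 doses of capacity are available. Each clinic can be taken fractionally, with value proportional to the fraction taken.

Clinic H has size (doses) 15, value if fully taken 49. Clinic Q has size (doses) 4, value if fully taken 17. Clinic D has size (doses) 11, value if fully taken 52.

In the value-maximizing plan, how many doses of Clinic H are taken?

3

Best value per unit of size first: Clinic D 52/11≈4.73, Clinic Q 17/4≈4.25, Clinic H 49/15≈3.27.
All 11 doses of Clinic D fit (value 52) — 7 remain.
All 4 doses of Clinic Q fit (value 17) — 3 remain.
Only 3 doses remain; take 3/15 of Clinic H for value 49×3/15 = 9.8.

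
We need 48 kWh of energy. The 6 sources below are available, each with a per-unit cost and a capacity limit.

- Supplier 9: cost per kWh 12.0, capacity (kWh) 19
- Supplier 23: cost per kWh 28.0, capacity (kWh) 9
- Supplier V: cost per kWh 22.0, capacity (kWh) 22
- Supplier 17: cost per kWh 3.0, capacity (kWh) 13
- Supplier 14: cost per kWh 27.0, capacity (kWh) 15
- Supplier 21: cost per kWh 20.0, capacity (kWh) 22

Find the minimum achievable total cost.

Cheapest first:
Supplier 17 at 3.0: take all 13 kWh → 35 still needed.
Take 19 from Supplier 9 at 12.0 → need 16 more.
Take 16 from Supplier 21 at 20.0 to finish.
Supplier V, Supplier 14, Supplier 23: unused.
Cost = 13×3.0 + 19×12.0 + 16×20.0 = 587.

587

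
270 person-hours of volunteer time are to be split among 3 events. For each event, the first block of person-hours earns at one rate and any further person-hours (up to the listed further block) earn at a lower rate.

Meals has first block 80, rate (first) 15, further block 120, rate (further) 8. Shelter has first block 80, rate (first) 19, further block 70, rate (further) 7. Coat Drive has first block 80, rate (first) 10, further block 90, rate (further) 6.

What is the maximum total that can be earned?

Rank every tier by rate: Shelter/T1 19 > Meals/T1 15 > Coat Drive/T1 10 > Meals/T2 8 > Shelter/T2 7 > Coat Drive/T2 6.
Fill Shelter T1 block (80 at 19) — 190 left.
Meals/T1 (15): +80 — 110 left.
Fill Coat Drive T1 block (80 at 10) — 30 left.
Meals/T2: +30 of 120 at 8; pool empty.
Total = 19×80 + 15×80 + 10×80 + 8×30 = 3760.

3760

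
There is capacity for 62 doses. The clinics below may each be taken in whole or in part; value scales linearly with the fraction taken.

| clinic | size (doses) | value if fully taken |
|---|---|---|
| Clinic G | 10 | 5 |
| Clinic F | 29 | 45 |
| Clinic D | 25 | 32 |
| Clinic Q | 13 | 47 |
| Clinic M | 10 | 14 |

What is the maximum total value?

118.8

Sort by value density: Clinic Q 47/13≈3.62, Clinic F 45/29≈1.55, Clinic M 14/10≈1.4, Clinic D 32/25≈1.28, Clinic G 5/10≈0.5.
Take all of Clinic Q (13 doses, value 47) ; 49 doses left.
Clinic F: take in full, 29 doses for value 45 ; 20 left.
Take all of Clinic M (10 doses, value 14) ; 10 doses left.
Only 10 doses remain; take 10/25 of Clinic D for value 32×10/25 = 12.8.
Total value = 118.8.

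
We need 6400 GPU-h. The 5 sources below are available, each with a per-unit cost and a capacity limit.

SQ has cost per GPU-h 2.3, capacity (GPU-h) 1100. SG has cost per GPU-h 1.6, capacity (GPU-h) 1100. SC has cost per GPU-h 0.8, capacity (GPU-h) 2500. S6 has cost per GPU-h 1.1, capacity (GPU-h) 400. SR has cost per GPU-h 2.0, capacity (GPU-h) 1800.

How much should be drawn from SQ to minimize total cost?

Cheapest first:
SC (0.8): use full 2500 — 3900 GPU-h to go.
S6 at 1.1: take all 400 GPU-h — 3500 still needed.
SG at 1.6: take all 1100 GPU-h — 2400 still needed.
SR at 2.0: take all 1800 GPU-h — 600 still needed.
SQ at 2.3: take 600 of its 1100 — requirement met.

600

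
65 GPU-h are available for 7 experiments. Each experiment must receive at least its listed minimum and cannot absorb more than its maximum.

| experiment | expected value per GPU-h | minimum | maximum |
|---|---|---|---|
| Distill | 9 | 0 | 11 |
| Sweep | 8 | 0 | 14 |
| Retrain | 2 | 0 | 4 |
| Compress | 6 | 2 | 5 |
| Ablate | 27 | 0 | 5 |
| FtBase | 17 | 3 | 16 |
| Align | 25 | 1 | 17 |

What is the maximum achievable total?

1055

Meeting every minimum uses 0+0+0+2+0+3+1 = 6 GPU-h, leaving 59.
Rank by expected value per GPU-h: Ablate 27 > Align 25 > FtBase 17 > Distill 9 > Sweep 8 > Compress 6 > Retrain 2.
Give Ablate 5 more to hit its cap of 5 ; 54 left.
Align takes 16 more to reach its cap of 17 ; 38 left.
FtBase: +13 to 16 (cap) ; 25 left.
Distill takes 11 more to reach its cap of 11 ; 14 left.
Give Sweep 14 more to hit its cap of 14 ; 0 left.
Total = 9×11 + 8×14 + 6×2 + 27×5 + 17×16 + 25×17 = 1055.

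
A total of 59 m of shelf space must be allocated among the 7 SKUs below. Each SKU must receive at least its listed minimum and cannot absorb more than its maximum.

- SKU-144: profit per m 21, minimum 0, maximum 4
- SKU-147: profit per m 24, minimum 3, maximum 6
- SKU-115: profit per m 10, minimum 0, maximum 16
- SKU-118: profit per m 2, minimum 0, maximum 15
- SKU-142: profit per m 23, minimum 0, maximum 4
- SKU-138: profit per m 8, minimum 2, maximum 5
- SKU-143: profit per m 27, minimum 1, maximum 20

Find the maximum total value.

1068

Meeting every minimum uses 0+3+0+0+0+2+1 = 6 m, leaving 53.
Highest profit per m first: SKU-143 27 > SKU-147 24 > SKU-142 23 > SKU-144 21 > SKU-115 10 > SKU-138 8 > SKU-118 2.
SKU-143 takes 19 more to reach its cap of 20 → 34 left.
Give SKU-147 3 more to hit its cap of 6 → 31 left.
Give SKU-142 4 more to hit its cap of 4 → 27 left.
SKU-144: +4 to 4 (cap) → 23 left.
SKU-115 takes 16 more to reach its cap of 16 → 7 left.
SKU-138 takes 3 more to reach its cap of 5 → 4 left.
SKU-118: +4 (room for 15) → 4. Pool exhausted.
Total = 21×4 + 24×6 + 10×16 + 2×4 + 23×4 + 8×5 + 27×20 = 1068.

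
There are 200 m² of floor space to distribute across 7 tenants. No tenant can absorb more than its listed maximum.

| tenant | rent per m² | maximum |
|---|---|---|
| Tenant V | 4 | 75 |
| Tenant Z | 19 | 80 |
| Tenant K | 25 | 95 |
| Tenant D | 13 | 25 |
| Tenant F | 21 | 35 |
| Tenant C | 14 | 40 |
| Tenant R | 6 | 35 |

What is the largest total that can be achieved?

4440

Order the tenants by rent per m²: Tenant K 25 > Tenant F 21 > Tenant Z 19 > Tenant C 14 > Tenant D 13 > Tenant R 6 > Tenant V 4.
Tenant K takes 95 to reach its cap of 95 → 105 left.
Tenant F takes 35 to reach its cap of 35 → 70 left.
Tenant Z has room for 80 but only 70 remain, so it gets 70.
Total = 19×70 + 25×95 + 21×35 = 4440.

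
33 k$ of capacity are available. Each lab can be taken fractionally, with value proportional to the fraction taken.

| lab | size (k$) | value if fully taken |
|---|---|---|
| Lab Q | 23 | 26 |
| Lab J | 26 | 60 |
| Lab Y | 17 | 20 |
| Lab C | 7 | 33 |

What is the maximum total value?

Sort by value density: Lab C 33/7≈4.71, Lab J 60/26≈2.31, Lab Y 20/17≈1.18, Lab Q 26/23≈1.13.
Take all of Lab C (7 k$, value 33) → 26 k$ left.
Take all of Lab J (26 k$, value 60) → 0 k$ left.
Total value = 93.

93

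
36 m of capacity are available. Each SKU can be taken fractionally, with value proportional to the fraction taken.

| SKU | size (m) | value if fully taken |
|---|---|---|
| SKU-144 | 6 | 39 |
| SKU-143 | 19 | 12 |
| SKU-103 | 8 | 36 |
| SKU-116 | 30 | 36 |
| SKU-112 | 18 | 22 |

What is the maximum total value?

101.8

Sort by value density: SKU-144 39/6≈6.5, SKU-103 36/8≈4.5, SKU-112 22/18≈1.22, SKU-116 36/30≈1.2, SKU-143 12/19≈0.632.
All 6 m of SKU-144 fit (value 39) — 30 remain.
SKU-103: take in full, 8 m for value 36 — 22 left.
All 18 m of SKU-112 fit (value 22) — 4 remain.
Fill the last 4 m with part of SKU-116: 4/30 of it earns 4.8.
Total value = 101.8.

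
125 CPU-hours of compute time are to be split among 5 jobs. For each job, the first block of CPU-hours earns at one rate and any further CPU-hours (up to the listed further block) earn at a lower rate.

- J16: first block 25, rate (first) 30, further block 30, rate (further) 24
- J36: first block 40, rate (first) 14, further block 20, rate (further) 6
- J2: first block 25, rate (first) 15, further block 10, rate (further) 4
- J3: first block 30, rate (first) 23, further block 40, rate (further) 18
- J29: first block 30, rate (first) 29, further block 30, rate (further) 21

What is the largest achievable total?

Rank every tier by rate: J16/first 30 > J29/first 29 > J16/second 24 > J3/first 23 > J29/second 21 > J3/second 18 > J2/first 15 > J36/first 14 > J36/second 6 > J2/second 4.
Fill J16 first block (25 at 30) ; 100 left.
J29/first (29): +30 ; 70 left.
J16/second (24): +30 ; 40 left.
J3/first (23): +30 ; 10 left.
10 remain; put them into J29 second at 21.
Total = 30×25 + 29×30 + 24×30 + 23×30 + 21×10 = 3240.

3240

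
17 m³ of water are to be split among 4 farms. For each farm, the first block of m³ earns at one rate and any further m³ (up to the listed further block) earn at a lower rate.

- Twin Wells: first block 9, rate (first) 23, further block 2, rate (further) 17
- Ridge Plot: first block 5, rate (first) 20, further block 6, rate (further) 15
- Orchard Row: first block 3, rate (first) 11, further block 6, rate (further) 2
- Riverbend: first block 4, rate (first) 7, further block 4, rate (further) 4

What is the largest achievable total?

Order all 8 blocks by rate: Twin Wells/tier1 23 > Ridge Plot/tier1 20 > Twin Wells/tier2 17 > Ridge Plot/tier2 15 > Orchard Row/tier1 11 > Riverbend/tier1 7 > Riverbend/tier2 4 > Orchard Row/tier2 2.
Twin Wells tier1 at 23: fill all 9 → 8 left.
Ridge Plot tier1 at 20: fill all 5 → 3 left.
Twin Wells/tier2 (17): +2 → 1 left.
1 remain; put them into Ridge Plot tier2 at 15.
Total = 23×9 + 20×5 + 17×2 + 15×1 = 356.

356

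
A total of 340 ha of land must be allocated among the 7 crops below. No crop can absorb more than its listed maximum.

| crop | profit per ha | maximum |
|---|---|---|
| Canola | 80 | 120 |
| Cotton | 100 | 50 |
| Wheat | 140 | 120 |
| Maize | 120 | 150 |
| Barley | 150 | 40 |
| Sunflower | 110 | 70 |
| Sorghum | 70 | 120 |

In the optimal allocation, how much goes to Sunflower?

30

Order the crops by profit per ha: Barley 150 > Wheat 140 > Maize 120 > Sunflower 110 > Cotton 100 > Canola 80 > Sorghum 70.
Barley takes 40 to reach its cap of 40 — 300 left.
Give Wheat 120 to hit its cap of 120 — 180 left.
Maize takes 150 to reach its cap of 150 — 30 left.
Sunflower: +30 (room for 70) → 30. Pool exhausted.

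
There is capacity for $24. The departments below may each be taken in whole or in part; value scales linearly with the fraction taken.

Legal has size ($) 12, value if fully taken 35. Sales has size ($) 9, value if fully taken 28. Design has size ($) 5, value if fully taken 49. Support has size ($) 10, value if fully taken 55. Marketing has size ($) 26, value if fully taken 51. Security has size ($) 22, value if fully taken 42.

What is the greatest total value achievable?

Sort by value density: Design 49/5≈9.8, Support 55/10≈5.5, Sales 28/9≈3.11, Legal 35/12≈2.92, Marketing 51/26≈1.96, Security 42/22≈1.91.
All 5 $ of Design fit (value 49) — 19 remain.
Support: take in full, 10 $ for value 55 — 9 left.
Take all of Sales (9 $, value 28) — 0 $ left.
Total value = 132.

132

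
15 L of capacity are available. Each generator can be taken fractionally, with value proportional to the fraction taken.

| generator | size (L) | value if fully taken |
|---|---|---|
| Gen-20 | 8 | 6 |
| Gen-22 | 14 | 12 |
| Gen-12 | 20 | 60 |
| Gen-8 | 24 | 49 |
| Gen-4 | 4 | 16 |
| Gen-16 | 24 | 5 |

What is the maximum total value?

49

Best value per unit of size first: Gen-4 16/4≈4, Gen-12 60/20≈3, Gen-8 49/24≈2.04, Gen-22 12/14≈0.857, Gen-20 6/8≈0.75, Gen-16 5/24≈0.208.
Take all of Gen-4 (4 L, value 16) ; 11 L left.
11 L left: a 11/20 share of Gen-12 gives 60×11/20 = 33.
Total value = 49.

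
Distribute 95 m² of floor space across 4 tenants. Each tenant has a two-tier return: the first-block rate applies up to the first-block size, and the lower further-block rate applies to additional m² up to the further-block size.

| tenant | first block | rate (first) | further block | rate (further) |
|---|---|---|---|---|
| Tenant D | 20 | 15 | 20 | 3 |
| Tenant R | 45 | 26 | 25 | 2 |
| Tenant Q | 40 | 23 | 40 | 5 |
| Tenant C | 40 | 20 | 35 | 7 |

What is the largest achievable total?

2290

Order all 8 blocks by rate: Tenant R/T1 26 > Tenant Q/T1 23 > Tenant C/T1 20 > Tenant D/T1 15 > Tenant C/T2 7 > Tenant Q/T2 5 > Tenant D/T2 3 > Tenant R/T2 2.
Fill Tenant R T1 block (45 at 26) — 50 left.
Fill Tenant Q T1 block (40 at 23) — 10 left.
Tenant C T1 at 20: only 10 left, fill 10.
Total = 26×45 + 23×40 + 20×10 = 2290.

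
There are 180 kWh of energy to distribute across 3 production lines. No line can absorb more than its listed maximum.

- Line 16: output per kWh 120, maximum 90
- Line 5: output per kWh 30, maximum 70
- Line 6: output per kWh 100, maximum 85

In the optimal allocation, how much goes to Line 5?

5

Order the production lines by output per kWh: Line 16 120 > Line 6 100 > Line 5 30.
Give Line 16 90 to hit its cap of 90 — 90 left.
Line 6: +85 to 85 (cap) — 5 left.
Line 5 has room for 70 but only 5 remain, so it gets 5.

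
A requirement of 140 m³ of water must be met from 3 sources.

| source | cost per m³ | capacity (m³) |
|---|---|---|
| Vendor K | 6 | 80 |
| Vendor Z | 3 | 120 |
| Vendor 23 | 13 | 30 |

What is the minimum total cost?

480

Cheapest first:
Vendor Z at 3: take all 120 m³ — 20 still needed.
Take 20 from Vendor K at 6 to finish.
Vendor 23: unused.
Cost = 120×3 + 20×6 = 480.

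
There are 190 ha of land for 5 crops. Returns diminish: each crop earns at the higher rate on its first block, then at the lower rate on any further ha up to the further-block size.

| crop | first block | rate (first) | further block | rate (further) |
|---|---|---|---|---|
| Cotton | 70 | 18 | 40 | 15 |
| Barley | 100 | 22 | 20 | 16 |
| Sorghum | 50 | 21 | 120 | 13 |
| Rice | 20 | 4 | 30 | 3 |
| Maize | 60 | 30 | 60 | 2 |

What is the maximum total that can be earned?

Order all 10 blocks by rate: Maize/tier1 30 > Barley/tier1 22 > Sorghum/tier1 21 > Cotton/tier1 18 > Barley/tier2 16 > Cotton/tier2 15 > Sorghum/tier2 13 > Rice/tier1 4 > Rice/tier2 3 > Maize/tier2 2.
Fill Maize tier1 block (60 at 30) → 130 left.
Barley/tier1 (22): +100 → 30 left.
30 remain; put them into Sorghum tier1 at 21.
Total = 30×60 + 22×100 + 21×30 = 4630.

4630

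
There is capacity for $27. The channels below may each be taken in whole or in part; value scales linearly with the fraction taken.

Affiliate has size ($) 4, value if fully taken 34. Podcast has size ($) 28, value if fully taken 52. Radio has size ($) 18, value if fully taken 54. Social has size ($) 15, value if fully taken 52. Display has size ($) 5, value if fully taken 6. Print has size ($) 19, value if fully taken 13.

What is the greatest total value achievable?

Rank by value-to-size ratio: Affiliate 34/4≈8.5, Social 52/15≈3.47, Radio 54/18≈3, Podcast 52/28≈1.86, Display 6/5≈1.2, Print 13/19≈0.684.
Affiliate: take in full, 4 $ for value 34 ; 23 left.
All 15 $ of Social fit (value 52) ; 8 remain.
Fill the last 8 $ with part of Radio: 8/18 of it earns 24.
Total value = 110.

110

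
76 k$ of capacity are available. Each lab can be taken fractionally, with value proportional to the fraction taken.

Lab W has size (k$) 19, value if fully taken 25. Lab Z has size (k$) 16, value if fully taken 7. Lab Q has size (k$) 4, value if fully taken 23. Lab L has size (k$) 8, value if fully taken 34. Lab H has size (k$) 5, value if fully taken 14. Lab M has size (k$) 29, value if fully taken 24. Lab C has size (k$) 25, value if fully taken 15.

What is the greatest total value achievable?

Best value per unit of size first: Lab Q 23/4≈5.75, Lab L 34/8≈4.25, Lab H 14/5≈2.8, Lab W 25/19≈1.32, Lab M 24/29≈0.828, Lab C 15/25≈0.6, Lab Z 7/16≈0.438.
All 4 k$ of Lab Q fit (value 23) — 72 remain.
All 8 k$ of Lab L fit (value 34) — 64 remain.
Lab H: take in full, 5 k$ for value 14 — 59 left.
Lab W: take in full, 19 k$ for value 25 — 40 left.
All 29 k$ of Lab M fit (value 24) — 11 remain.
Fill the last 11 k$ with part of Lab C: 11/25 of it earns 6.6.
Total value = 126.6.

126.6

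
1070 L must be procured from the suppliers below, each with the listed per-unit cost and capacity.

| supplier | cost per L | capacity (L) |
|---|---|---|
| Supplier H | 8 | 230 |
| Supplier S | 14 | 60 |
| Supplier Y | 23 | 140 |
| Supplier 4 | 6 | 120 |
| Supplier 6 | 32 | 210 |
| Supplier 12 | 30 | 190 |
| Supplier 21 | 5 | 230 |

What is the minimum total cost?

Use suppliers in increasing cost order.
Supplier 21 at 5: take all 230 L → 840 still needed.
Supplier 4 (6): use full 120 → 720 L to go.
Take 230 from Supplier H at 8 → need 490 more.
Supplier S (14): use full 60 → 430 L to go.
Supplier Y at 23: take all 140 L → 290 still needed.
Supplier 12 (30): use full 190 → 100 L to go.
Supplier 6 at 32: take 100 of its 210 → requirement met.
Cost = 230×5 + 120×6 + 230×8 + 60×14 + 140×23 + 190×30 + 100×32 = 16670.

16670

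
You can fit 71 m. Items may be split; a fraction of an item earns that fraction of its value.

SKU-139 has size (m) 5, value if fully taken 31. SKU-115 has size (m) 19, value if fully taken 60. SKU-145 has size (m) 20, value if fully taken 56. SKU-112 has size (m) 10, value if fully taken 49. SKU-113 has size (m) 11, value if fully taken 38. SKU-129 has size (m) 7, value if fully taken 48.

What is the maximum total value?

279.2

Sort by value density: SKU-129 48/7≈6.86, SKU-139 31/5≈6.2, SKU-112 49/10≈4.9, SKU-113 38/11≈3.45, SKU-115 60/19≈3.16, SKU-145 56/20≈2.8.
SKU-129: take in full, 7 m for value 48 — 64 left.
All 5 m of SKU-139 fit (value 31) — 59 remain.
Take all of SKU-112 (10 m, value 49) — 49 m left.
SKU-113: take in full, 11 m for value 38 — 38 left.
All 19 m of SKU-115 fit (value 60) — 19 remain.
Only 19 m remain; take 19/20 of SKU-145 for value 56×19/20 = 53.2.
Total value = 279.2.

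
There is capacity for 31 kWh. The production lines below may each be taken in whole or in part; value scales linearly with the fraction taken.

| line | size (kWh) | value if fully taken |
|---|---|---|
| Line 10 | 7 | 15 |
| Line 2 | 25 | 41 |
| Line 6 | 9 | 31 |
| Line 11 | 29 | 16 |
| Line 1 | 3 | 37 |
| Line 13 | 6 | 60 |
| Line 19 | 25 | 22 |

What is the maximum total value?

152.84

Rank by value-to-size ratio: Line 1 37/3≈12.3, Line 13 60/6≈10, Line 6 31/9≈3.44, Line 10 15/7≈2.14, Line 2 41/25≈1.64, Line 19 22/25≈0.88, Line 11 16/29≈0.552.
Take all of Line 1 (3 kWh, value 37) → 28 kWh left.
All 6 kWh of Line 13 fit (value 60) → 22 remain.
All 9 kWh of Line 6 fit (value 31) → 13 remain.
Line 10: take in full, 7 kWh for value 15 → 6 left.
6 kWh left: a 6/25 share of Line 2 gives 41×6/25 = 9.84.
Total value = 152.84.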